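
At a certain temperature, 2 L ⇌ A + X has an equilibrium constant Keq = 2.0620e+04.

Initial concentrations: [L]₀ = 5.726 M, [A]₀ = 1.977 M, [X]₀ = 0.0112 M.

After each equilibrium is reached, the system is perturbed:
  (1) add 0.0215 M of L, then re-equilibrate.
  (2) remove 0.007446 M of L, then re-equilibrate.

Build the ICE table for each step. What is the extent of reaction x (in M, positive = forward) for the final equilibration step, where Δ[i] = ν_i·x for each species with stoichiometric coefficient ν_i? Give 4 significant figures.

x = -0.00371 M

Q₀ = 6.7534e-04 vs Keq = 2.0620e+04 ⇒ Q<K, forward
Step 1:
                   L          A          X
  I            5.726      1.977     0.0112
  C             -5.7       2.85       2.85
  E          0.02588      4.827      2.861
  solve Keq expr → x = 2.85; check Q = 2.0620e+04
Then add 0.0215 M of L.
Step 2:
                   L          A          X
  I          0.04738      4.827      2.861
  C         -0.02142    0.01071    0.01071
  E          0.02596      4.838      2.872
  solve Keq expr → x = 0.01071; check Q = 2.0620e+04
Then remove 0.007446 M of L.
Step 3:
                   L          A          X
  I          0.01851      4.838      2.872
  C         0.007419   -0.00371   -0.00371
  E          0.02593      4.834      2.868
  solve Keq expr → x = -0.00371; check Q = 2.0620e+04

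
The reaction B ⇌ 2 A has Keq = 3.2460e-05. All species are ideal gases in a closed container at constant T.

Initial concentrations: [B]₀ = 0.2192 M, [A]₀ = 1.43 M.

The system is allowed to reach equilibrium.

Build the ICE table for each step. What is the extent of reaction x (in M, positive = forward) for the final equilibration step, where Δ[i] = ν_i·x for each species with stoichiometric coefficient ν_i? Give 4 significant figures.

x = -0.7123 M

Q₀ = 9.329 vs Keq = 3.2460e-05 ⇒ Q>K, reverse
Step 1:
                   B          A
  init        0.2192       1.43
  Δ           0.7123     -1.425
  eq          0.9315   0.005499
  solve Keq expr → x = -0.7123; check Q = 3.2460e-05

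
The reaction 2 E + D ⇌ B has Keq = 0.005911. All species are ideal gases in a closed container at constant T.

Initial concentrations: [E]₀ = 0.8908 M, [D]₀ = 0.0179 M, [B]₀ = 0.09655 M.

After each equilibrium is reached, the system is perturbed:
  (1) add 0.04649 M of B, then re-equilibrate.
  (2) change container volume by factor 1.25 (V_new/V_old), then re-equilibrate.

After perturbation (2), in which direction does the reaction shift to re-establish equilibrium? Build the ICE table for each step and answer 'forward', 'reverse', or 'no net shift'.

Q₀ = 6.797 vs Keq = 0.005911 ⇒ Q>K, reverse
Step 1:
                  E         D         B
  I          0.8908    0.0179   0.09655
  C          0.1915   0.09576  -0.09576
  E           1.082    0.1137 7.8704e-04
  solve Keq expr → x = -0.09576; check Q = 0.005911
Then add 0.04649 M of B.
Step 2:
                  E         D         B
  I           1.082    0.1137   0.04728
  C         0.09195   0.04598  -0.04598
  E           1.174    0.1596  0.001301
  solve Keq expr → x = -0.04598; check Q = 0.005911
Then change container volume by factor 1.25 (V_new/V_old).
Step 3:
                  E         D         B
  I          0.9394    0.1277  0.001041
  C       7.4349e-04 3.7175e-04 -3.7175e-04
  E          0.9402    0.1281 6.6921e-04
  solve Keq expr → x = -3.7175e-04; check Q = 0.005911

Direction: reverse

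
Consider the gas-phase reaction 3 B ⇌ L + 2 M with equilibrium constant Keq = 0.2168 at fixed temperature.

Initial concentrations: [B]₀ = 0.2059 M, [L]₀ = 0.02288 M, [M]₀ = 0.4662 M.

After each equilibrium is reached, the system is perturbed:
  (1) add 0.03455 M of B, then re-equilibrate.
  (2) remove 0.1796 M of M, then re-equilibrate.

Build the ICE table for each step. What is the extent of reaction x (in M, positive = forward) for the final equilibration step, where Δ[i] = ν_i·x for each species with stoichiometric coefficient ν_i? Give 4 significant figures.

x = 0.01044 M

Q₀ = 0.5697 vs Keq = 0.2168 ⇒ Q>K, reverse
Step 1:
                    B           L           M
  I            0.2059     0.02288      0.4662
  C           0.02745   -0.009149     -0.0183
  E            0.2333     0.01373      0.4479
  solve Keq expr → x = -0.009149; check Q = 0.2168
Then add 0.03455 M of B.
Step 2:
                    B           L           M
  I            0.2679     0.01373      0.4479
  C          -0.01157    0.003858    0.007715
  E            0.2563     0.01759      0.4556
  solve Keq expr → x = 0.003858; check Q = 0.2168
Then remove 0.1796 M of M.
Step 3:
                    B           L           M
  I            0.2563     0.01759       0.276
  C          -0.03131     0.01044     0.02087
  E             0.225     0.02802      0.2969
  solve Keq expr → x = 0.01044; check Q = 0.2168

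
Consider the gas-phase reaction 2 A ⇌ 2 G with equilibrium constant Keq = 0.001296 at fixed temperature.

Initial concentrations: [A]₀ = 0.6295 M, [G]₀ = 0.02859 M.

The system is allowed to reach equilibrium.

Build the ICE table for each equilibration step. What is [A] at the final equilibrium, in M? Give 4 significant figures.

[A]_eq = 0.6352 M

Q₀ = 0.002063 vs Keq = 0.001296 ⇒ Q>K, reverse
Step 1:
                   A          G
  I           0.6295    0.02859
  C         0.005722  -0.005722
  E           0.6352    0.02287
  solve Keq expr → x = -0.002861; check Q = 0.001296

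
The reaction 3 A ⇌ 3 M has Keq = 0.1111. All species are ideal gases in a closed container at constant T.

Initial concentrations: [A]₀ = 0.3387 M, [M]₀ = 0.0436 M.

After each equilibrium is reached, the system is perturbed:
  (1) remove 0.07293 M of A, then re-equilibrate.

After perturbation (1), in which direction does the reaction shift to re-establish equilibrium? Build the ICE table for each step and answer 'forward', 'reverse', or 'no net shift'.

Direction: reverse

Q₀ = 0.002133 vs Keq = 0.1111 ⇒ Q<K, forward
Step 1:
                   A          M
  Initial     0.3387     0.0436
  Change    -0.08052    0.08052
  Equil       0.2582     0.1241
  solve Keq expr → x = 0.02684; check Q = 0.1111
Then remove 0.07293 M of A.
Step 2:
                   A          M
  Initial     0.1853     0.1241
  Change     0.02368   -0.02368
  Equil       0.2089     0.1004
  solve Keq expr → x = -0.007892; check Q = 0.1111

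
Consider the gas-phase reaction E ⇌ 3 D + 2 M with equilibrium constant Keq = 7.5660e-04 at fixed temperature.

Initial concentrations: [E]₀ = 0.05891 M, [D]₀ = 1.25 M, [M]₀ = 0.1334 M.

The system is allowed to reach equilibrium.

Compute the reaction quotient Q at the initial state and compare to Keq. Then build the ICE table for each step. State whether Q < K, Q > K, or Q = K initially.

Q₀ = 0.59 vs Keq = 7.5660e-04 ⇒ Q>K, reverse
Step 1:
                    E           D           M
  I           0.05891        1.25      0.1334
  C           0.06233      -0.187     -0.1247
  E            0.1212       1.063    0.008739
  solve Keq expr → x = -0.06233; check Q = 7.5660e-04

Q₀ = 0.59; Q > K (proceeds reverse)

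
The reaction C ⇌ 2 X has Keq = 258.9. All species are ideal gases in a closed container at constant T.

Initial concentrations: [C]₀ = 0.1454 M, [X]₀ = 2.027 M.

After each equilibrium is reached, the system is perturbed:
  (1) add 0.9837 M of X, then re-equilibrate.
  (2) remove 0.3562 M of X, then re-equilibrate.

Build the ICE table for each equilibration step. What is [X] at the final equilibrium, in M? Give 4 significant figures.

[X]_eq = 2.881 M

Q₀ = 28.26 vs Keq = 258.9 ⇒ Q<K, forward
Step 1:
                  C         X
  I          0.1454     2.027
  C         -0.1254    0.2507
  E         0.02004     2.278
  solve Keq expr → x = 0.1254; check Q = 258.9
Then add 0.9837 M of X.
Step 2:
                  C         X
  I         0.02004     3.261
  C         0.02004  -0.04008
  E         0.04008     3.221
  solve Keq expr → x = -0.02004; check Q = 258.9
Then remove 0.3562 M of X.
Step 3:
                  C         X
  I         0.04008     2.865
  C       -0.008018   0.01604
  E         0.03206     2.881
  solve Keq expr → x = 0.008018; check Q = 258.9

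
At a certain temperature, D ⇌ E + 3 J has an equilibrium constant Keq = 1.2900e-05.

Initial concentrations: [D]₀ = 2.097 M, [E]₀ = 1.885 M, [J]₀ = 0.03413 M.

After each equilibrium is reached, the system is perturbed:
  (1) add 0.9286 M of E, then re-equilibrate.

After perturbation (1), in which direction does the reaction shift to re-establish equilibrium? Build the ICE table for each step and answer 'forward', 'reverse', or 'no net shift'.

Q₀ = 3.5737e-05 vs Keq = 1.2900e-05 ⇒ Q>K, reverse
Step 1:
                  D         E         J
  init        2.097     1.885   0.03413
  Δ        0.003267 -0.003267 -0.009802
  eq            2.1     1.882   0.02433
  solve Keq expr → x = -0.003267; check Q = 1.2900e-05
Then add 0.9286 M of E.
Step 2:
                  D         E         J
  init          2.1      2.81   0.02433
  Δ        0.001013 -0.001013 -0.003039
  eq          2.101     2.809   0.02129
  solve Keq expr → x = -0.001013; check Q = 1.2900e-05

Direction: reverse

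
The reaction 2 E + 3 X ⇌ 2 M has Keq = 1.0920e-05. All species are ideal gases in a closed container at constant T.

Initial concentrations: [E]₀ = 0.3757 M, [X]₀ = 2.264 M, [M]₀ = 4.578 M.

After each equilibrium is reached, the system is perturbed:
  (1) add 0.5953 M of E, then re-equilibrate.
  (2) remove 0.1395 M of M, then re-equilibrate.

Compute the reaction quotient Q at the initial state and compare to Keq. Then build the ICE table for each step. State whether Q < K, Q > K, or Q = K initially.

Q₀ = 12.79 vs Keq = 1.0920e-05 ⇒ Q>K, reverse
Step 1:
                  E         X         M
  Initial    0.3757     2.264     4.578
  Change      4.199     6.299    -4.199
  Equil       4.575     8.563    0.3788
  solve Keq expr → x = -2.1; check Q = 1.0920e-05
Then add 0.5953 M of E.
Step 2:
                  E         X         M
  Initial      5.17     8.563    0.3788
  Change   -0.04128  -0.06191   0.04128
  Equil       5.129     8.501    0.4201
  solve Keq expr → x = 0.02064; check Q = 1.0920e-05
Then remove 0.1395 M of M.
Step 3:
                  E         X         M
  Initial     5.129     8.501    0.2806
  Change    -0.1172   -0.1758    0.1172
  Equil       5.012     8.325    0.3978
  solve Keq expr → x = 0.05861; check Q = 1.0920e-05

Q₀ = 12.79; Q > K (proceeds reverse)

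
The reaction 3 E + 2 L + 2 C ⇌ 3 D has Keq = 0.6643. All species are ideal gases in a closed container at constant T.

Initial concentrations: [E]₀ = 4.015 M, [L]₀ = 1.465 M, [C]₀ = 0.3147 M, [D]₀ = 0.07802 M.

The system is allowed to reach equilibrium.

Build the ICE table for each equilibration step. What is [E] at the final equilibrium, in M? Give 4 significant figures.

Q₀ = 3.4522e-05 vs Keq = 0.6643 ⇒ Q<K, forward
Step 1:
                   E          L          C          D
  Initial      4.015      1.465     0.3147    0.07802
  Change     -0.3986    -0.2657    -0.2657     0.3986
  Equil        3.616      1.199    0.04895     0.4766
  solve Keq expr → x = 0.1329; check Q = 0.6643

[E]_eq = 3.616 M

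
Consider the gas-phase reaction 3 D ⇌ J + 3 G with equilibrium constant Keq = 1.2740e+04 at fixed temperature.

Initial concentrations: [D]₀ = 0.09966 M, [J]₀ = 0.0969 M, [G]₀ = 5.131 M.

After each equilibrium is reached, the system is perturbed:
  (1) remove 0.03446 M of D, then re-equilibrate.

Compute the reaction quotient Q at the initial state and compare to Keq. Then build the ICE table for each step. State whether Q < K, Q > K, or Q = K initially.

Q₀ = 1.3224e+04; Q > K (proceeds reverse)

Q₀ = 1.3224e+04 vs Keq = 1.2740e+04 ⇒ Q>K, reverse
Step 1:
                    D           J           G
  init        0.09966      0.0969       5.131
  Δ          0.001098 -3.6599e-04   -0.001098
  eq           0.1008     0.09653        5.13
  solve Keq expr → x = -3.6599e-04; check Q = 1.2740e+04
Then remove 0.03446 M of D.
Step 2:
                    D           J           G
  init         0.0663     0.09653        5.13
  Δ           0.03025    -0.01008    -0.03025
  eq          0.09655     0.08645         5.1
  solve Keq expr → x = -0.01008; check Q = 1.2740e+04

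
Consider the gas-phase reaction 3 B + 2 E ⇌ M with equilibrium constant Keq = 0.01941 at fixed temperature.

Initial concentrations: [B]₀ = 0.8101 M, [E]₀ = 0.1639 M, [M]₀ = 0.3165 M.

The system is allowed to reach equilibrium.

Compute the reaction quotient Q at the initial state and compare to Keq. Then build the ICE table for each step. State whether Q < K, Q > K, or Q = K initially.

Q₀ = 22.16; Q > K (proceeds reverse)

Q₀ = 22.16 vs Keq = 0.01941 ⇒ Q>K, reverse
Step 1:
                    B           E           M
  Initial      0.8101      0.1639      0.3165
  Change       0.8215      0.5476     -0.2738
  Equil         1.632      0.7115     0.04268
  solve Keq expr → x = -0.2738; check Q = 0.01941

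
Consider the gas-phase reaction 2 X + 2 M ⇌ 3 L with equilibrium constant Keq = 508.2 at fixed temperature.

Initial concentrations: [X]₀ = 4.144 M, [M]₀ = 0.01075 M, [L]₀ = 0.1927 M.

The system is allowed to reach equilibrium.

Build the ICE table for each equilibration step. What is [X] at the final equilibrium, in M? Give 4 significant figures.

[X]_eq = 4.134 M

Q₀ = 3.606 vs Keq = 508.2 ⇒ Q<K, forward
Step 1:
                  X         M         L
  Initial     4.144   0.01075    0.1927
  Change  -0.009737 -0.009737   0.01461
  Equil       4.134  0.001013    0.2073
  solve Keq expr → x = 0.004869; check Q = 508.2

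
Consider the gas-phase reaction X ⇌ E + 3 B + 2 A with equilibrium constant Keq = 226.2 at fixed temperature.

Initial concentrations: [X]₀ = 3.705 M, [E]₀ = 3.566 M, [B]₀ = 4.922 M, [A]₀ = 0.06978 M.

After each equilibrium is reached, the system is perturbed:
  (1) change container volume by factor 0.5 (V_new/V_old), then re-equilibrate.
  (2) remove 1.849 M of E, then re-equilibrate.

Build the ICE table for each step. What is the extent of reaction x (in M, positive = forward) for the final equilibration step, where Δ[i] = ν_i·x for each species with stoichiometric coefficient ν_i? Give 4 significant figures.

Q₀ = 0.5588 vs Keq = 226.2 ⇒ Q<K, forward
Step 1:
                   X          E          B          A
  I            3.705      3.566      4.922    0.06978
  C          -0.4126     0.4126      1.238     0.8252
  E            3.292      3.979       6.16     0.8949
  solve Keq expr → x = 0.4126; check Q = 226.2
Then change container volume by factor 0.5 (V_new/V_old).
Step 2:
                   X          E          B          A
  I            6.585      7.957      12.32       1.79
  C           0.6685    -0.6685     -2.005     -1.337
  E            7.253      7.289      10.31     0.4529
  solve Keq expr → x = -0.6685; check Q = 226.2
Then remove 1.849 M of E.
Step 3:
                   X          E          B          A
  I            7.253       5.44      10.31     0.4529
  C          -0.0309     0.0309    0.09271    0.06181
  E            7.222      5.471      10.41     0.5147
  solve Keq expr → x = 0.0309; check Q = 226.2

x = 0.0309 M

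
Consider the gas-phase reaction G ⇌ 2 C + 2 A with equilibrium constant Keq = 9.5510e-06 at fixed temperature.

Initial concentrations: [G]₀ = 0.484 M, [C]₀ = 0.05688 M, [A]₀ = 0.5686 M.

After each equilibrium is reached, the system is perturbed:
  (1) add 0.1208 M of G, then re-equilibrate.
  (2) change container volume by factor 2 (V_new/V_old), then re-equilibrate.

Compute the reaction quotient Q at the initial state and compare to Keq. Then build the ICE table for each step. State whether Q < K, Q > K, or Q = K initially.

Q₀ = 0.002161 vs Keq = 9.5510e-06 ⇒ Q>K, reverse
Step 1:
                  G         C         A
  I           0.484   0.05688    0.5686
  C          0.0263   -0.0526   -0.0526
  E          0.5103  0.004278     0.516
  solve Keq expr → x = -0.0263; check Q = 9.5510e-06
Then add 0.1208 M of G.
Step 2:
                  G         C         A
  I          0.6311  0.004278     0.516
  C       -2.3714e-04 4.7427e-04 4.7427e-04
  E          0.6309  0.004753    0.5165
  solve Keq expr → x = 2.3714e-04; check Q = 9.5510e-06
Then change container volume by factor 2 (V_new/V_old).
Step 3:
                  G         C         A
  I          0.3154  0.002376    0.2582
  C       -0.002107  0.004215  0.004215
  E          0.3133  0.006591    0.2625
  solve Keq expr → x = 0.002107; check Q = 9.5510e-06

Q₀ = 0.002161; Q > K (proceeds reverse)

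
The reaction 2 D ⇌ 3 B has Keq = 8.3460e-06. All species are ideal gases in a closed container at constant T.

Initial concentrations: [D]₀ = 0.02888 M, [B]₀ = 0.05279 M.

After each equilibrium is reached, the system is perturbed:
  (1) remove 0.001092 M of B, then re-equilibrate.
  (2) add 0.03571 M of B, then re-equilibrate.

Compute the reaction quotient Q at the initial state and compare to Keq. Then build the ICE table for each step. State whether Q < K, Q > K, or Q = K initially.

Q₀ = 0.1764 vs Keq = 8.3460e-06 ⇒ Q>K, reverse
Step 1:
                    D           B
  I           0.02888     0.05279
  C           0.03308    -0.04961
  E           0.06196    0.003176
  solve Keq expr → x = -0.01654; check Q = 8.3460e-06
Then remove 0.001092 M of B.
Step 2:
                    D           B
  I           0.06196    0.002084
  C       -7.1175e-04    0.001068
  E           0.06124    0.003152
  solve Keq expr → x = 3.5588e-04; check Q = 8.3460e-06
Then add 0.03571 M of B.
Step 3:
                    D           B
  I           0.06124     0.03886
  C            0.0233    -0.03495
  E           0.08455    0.003907
  solve Keq expr → x = -0.01165; check Q = 8.3460e-06

Q₀ = 0.1764; Q > K (proceeds reverse)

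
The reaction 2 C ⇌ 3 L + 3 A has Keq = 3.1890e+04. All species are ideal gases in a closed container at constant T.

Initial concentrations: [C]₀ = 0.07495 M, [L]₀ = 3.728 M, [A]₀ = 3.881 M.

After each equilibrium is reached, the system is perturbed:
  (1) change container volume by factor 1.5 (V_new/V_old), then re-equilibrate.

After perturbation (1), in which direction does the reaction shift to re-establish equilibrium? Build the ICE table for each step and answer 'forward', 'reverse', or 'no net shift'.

Q₀ = 5.3916e+05 vs Keq = 3.1890e+04 ⇒ Q>K, reverse
Step 1:
                  C         L         A
  Initial   0.07495     3.728     3.881
  Change      0.174    -0.261    -0.261
  Equil       0.249     3.467      3.62
  solve Keq expr → x = -0.08701; check Q = 3.1890e+04
Then change container volume by factor 1.5 (V_new/V_old).
Step 2:
                  C         L         A
  Initial     0.166     2.311     2.413
  Change   -0.08033    0.1205    0.1205
  Equil     0.08565     2.432     2.534
  solve Keq expr → x = 0.04017; check Q = 3.1890e+04

Direction: forward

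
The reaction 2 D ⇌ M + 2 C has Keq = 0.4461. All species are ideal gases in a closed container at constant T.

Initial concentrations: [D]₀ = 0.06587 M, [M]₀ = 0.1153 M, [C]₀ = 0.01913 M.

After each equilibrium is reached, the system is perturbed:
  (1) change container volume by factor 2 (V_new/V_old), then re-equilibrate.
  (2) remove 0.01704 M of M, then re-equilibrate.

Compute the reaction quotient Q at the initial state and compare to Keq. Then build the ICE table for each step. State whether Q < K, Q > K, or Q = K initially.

Q₀ = 0.009725; Q < K (proceeds forward)

Q₀ = 0.009725 vs Keq = 0.4461 ⇒ Q<K, forward
Step 1:
                  D         M         C
  I         0.06587    0.1153   0.01913
  C        -0.03583   0.01792   0.03583
  E         0.03004    0.1332   0.05496
  solve Keq expr → x = 0.01792; check Q = 0.4461
Then change container volume by factor 2 (V_new/V_old).
Step 2:
                  D         M         C
  I         0.01502   0.06661   0.02748
  C       -0.003075  0.001537  0.003075
  E         0.01194   0.06815   0.03056
  solve Keq expr → x = 0.001537; check Q = 0.4461
Then remove 0.01704 M of M.
Step 3:
                  D         M         C
  I         0.01194   0.05111   0.03056
  C       -0.001151 5.7535e-04  0.001151
  E         0.01079   0.05168   0.03171
  solve Keq expr → x = 5.7535e-04; check Q = 0.4461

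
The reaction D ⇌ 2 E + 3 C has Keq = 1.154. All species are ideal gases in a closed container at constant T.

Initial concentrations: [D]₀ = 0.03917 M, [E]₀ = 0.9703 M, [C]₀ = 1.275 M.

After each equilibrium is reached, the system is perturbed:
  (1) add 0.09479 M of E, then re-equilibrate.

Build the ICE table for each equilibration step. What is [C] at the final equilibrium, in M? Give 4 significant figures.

[C]_eq = 0.7684 M

Q₀ = 49.82 vs Keq = 1.154 ⇒ Q>K, reverse
Step 1:
                  D         E         C
  I         0.03917    0.9703     1.275
  C          0.1565    -0.313   -0.4695
  E          0.1957    0.6573    0.8055
  solve Keq expr → x = -0.1565; check Q = 1.154
Then add 0.09479 M of E.
Step 2:
                  D         E         C
  I          0.1957    0.7521    0.8055
  C         0.01236  -0.02472  -0.03707
  E           0.208    0.7274    0.7684
  solve Keq expr → x = -0.01236; check Q = 1.154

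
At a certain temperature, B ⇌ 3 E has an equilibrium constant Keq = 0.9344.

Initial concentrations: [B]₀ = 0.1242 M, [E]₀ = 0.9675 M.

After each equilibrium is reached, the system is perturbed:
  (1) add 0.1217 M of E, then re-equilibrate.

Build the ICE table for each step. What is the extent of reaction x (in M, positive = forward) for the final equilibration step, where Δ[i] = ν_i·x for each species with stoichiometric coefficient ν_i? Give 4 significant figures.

x = -0.03201 M

Q₀ = 7.292 vs Keq = 0.9344 ⇒ Q>K, reverse
Step 1:
                   B          E
  Initial     0.1242     0.9675
  Change      0.1191    -0.3572
  Equil       0.2433     0.6103
  solve Keq expr → x = -0.1191; check Q = 0.9344
Then add 0.1217 M of E.
Step 2:
                   B          E
  Initial     0.2433      0.732
  Change     0.03201   -0.09603
  Equil       0.2753      0.636
  solve Keq expr → x = -0.03201; check Q = 0.9344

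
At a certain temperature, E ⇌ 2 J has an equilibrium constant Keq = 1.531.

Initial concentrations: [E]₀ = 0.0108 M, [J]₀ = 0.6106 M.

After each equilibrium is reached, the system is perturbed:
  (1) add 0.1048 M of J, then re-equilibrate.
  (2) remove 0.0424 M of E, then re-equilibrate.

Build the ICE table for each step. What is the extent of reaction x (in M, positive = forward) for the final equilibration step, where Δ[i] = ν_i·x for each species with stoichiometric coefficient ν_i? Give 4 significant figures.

x = -0.01971 M

Q₀ = 34.52 vs Keq = 1.531 ⇒ Q>K, reverse
Step 1:
                  E         J
  init       0.0108    0.6106
  Δ         0.09967   -0.1993
  eq         0.1105    0.4113
  solve Keq expr → x = -0.09967; check Q = 1.531
Then add 0.1048 M of J.
Step 2:
                  E         J
  init       0.1105    0.5161
  Δ          0.0279  -0.05579
  eq         0.1384    0.4603
  solve Keq expr → x = -0.0279; check Q = 1.531
Then remove 0.0424 M of E.
Step 3:
                  E         J
  init      0.09597    0.4603
  Δ         0.01971  -0.03942
  eq         0.1157    0.4208
  solve Keq expr → x = -0.01971; check Q = 1.531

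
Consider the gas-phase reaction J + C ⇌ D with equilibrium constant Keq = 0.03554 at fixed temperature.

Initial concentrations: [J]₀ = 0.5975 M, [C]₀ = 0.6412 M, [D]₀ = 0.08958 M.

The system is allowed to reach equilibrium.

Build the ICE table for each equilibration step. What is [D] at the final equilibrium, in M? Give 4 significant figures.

Q₀ = 0.2338 vs Keq = 0.03554 ⇒ Q>K, reverse
Step 1:
                  J         C         D
  Initial    0.5975    0.6412   0.08958
  Change    0.07258   0.07258  -0.07258
  Equil      0.6701    0.7138     0.017
  solve Keq expr → x = -0.07258; check Q = 0.03554

[D]_eq = 0.017 M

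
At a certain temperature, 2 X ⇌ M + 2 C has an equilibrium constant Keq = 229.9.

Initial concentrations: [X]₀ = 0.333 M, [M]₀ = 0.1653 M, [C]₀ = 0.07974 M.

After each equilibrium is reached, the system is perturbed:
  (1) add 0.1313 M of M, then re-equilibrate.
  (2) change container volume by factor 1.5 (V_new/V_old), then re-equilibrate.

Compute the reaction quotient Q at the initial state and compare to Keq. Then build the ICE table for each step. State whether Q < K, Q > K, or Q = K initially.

Q₀ = 0.009478 vs Keq = 229.9 ⇒ Q<K, forward
Step 1:
                  X         M         C
  init        0.333    0.1653   0.07974
  Δ         -0.3181     0.159    0.3181
  eq        0.01494    0.3243    0.3978
  solve Keq expr → x = 0.159; check Q = 229.9
Then add 0.1313 M of M.
Step 2:
                  X         M         C
  init      0.01494    0.4556    0.3978
  Δ        0.002626 -0.001313 -0.002626
  eq        0.01757    0.4543    0.3952
  solve Keq expr → x = -0.001313; check Q = 229.9
Then change container volume by factor 1.5 (V_new/V_old).
Step 3:
                  X         M         C
  init      0.01171    0.3029    0.2634
  Δ       -0.002058  0.001029  0.002058
  eq       0.009653    0.3039    0.2655
  solve Keq expr → x = 0.001029; check Q = 229.9

Q₀ = 0.009478; Q < K (proceeds forward)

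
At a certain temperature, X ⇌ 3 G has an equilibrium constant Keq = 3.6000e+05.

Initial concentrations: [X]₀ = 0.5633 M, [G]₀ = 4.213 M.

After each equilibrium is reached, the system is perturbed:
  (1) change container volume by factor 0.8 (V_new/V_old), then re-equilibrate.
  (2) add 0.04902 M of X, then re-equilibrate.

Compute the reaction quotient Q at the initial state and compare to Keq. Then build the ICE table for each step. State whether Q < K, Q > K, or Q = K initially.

Q₀ = 132.8 vs Keq = 3.6000e+05 ⇒ Q<K, forward
Step 1:
                   X          G
  I           0.5633      4.213
  C          -0.5627      1.688
  E       5.7084e-04      5.901
  solve Keq expr → x = 0.5627; check Q = 3.6000e+05
Then change container volume by factor 0.8 (V_new/V_old).
Step 2:
                   X          G
  I       7.1355e-04      7.376
  C       4.0083e-04  -0.001202
  E         0.001114      7.375
  solve Keq expr → x = -4.0083e-04; check Q = 3.6000e+05
Then add 0.04902 M of X.
Step 3:
                   X          G
  I          0.05013      7.375
  C         -0.04895     0.1469
  E         0.001182      7.522
  solve Keq expr → x = 0.04895; check Q = 3.6000e+05

Q₀ = 132.8; Q < K (proceeds forward)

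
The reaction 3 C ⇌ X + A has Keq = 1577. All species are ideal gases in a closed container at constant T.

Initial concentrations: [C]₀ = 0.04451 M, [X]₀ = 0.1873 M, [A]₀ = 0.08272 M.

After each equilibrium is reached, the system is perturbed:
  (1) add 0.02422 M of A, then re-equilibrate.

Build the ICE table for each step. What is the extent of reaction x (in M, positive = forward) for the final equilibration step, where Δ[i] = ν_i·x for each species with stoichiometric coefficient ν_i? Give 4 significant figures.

Q₀ = 175.7 vs Keq = 1577 ⇒ Q<K, forward
Step 1:
                   C          X          A
  I          0.04451     0.1873    0.08272
  C         -0.02219   0.007395   0.007395
  E          0.02232     0.1947    0.09012
  solve Keq expr → x = 0.007395; check Q = 1577
Then add 0.02422 M of A.
Step 2:
                   C          X          A
  I          0.02232     0.1947     0.1143
  C         0.001777 -5.9242e-04 -5.9242e-04
  E           0.0241     0.1941     0.1137
  solve Keq expr → x = -5.9242e-04; check Q = 1577

x = -5.9242e-04 M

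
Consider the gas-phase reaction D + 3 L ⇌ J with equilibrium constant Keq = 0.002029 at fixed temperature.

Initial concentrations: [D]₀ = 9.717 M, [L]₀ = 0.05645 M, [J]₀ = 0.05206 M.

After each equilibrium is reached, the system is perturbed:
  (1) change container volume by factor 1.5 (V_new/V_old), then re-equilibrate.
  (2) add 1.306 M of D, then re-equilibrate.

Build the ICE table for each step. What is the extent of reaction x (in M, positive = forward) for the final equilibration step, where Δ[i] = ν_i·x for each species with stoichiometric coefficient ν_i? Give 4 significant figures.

Q₀ = 29.78 vs Keq = 0.002029 ⇒ Q>K, reverse
Step 1:
                    D           L           J
  Initial       9.717     0.05645     0.05206
  Change      0.05187      0.1556    -0.05187
  Equil         9.769      0.2121  1.8903e-04
  solve Keq expr → x = -0.05187; check Q = 0.002029
Then change container volume by factor 1.5 (V_new/V_old).
Step 2:
                    D           L           J
  Initial       6.513      0.1414  1.2602e-04
  Change   8.8467e-05  2.6540e-04 -8.8467e-05
  Equil         6.513      0.1416  3.7550e-05
  solve Keq expr → x = -8.8467e-05; check Q = 0.002029
Then add 1.306 M of D.
Step 3:
                    D           L           J
  Initial       7.819      0.1416  3.7550e-05
  Change  -7.5084e-06 -2.2525e-05  7.5084e-06
  Equil         7.819      0.1416  4.5058e-05
  solve Keq expr → x = 7.5084e-06; check Q = 0.002029

x = 7.5084e-06 M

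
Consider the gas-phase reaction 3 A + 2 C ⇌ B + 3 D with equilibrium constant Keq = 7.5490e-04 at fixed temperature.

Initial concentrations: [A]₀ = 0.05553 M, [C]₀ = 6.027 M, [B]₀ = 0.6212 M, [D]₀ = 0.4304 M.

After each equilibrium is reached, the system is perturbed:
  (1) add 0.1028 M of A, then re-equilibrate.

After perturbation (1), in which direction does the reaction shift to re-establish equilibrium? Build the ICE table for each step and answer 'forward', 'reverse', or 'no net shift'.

Direction: forward

Q₀ = 7.963 vs Keq = 7.5490e-04 ⇒ Q>K, reverse
Step 1:
                   A          C          B          D
  I          0.05553      6.027     0.6212     0.4304
  C            0.296     0.1973   -0.09865     -0.296
  E           0.3515      6.224     0.5225     0.1344
  solve Keq expr → x = -0.09865; check Q = 7.5490e-04
Then add 0.1028 M of A.
Step 2:
                   A          C          B          D
  I           0.4543      6.224     0.5225     0.1344
  C         -0.02753   -0.01835   0.009176    0.02753
  E           0.4268      6.206     0.5317      0.162
  solve Keq expr → x = 0.009176; check Q = 7.5490e-04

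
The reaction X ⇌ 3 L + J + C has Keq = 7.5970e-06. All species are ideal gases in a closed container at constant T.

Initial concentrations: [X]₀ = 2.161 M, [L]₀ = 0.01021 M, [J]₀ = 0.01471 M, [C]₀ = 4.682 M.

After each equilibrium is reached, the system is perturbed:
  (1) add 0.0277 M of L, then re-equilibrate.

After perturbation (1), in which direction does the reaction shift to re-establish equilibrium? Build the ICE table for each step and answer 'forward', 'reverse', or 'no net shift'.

Q₀ = 3.3921e-08 vs Keq = 7.5970e-06 ⇒ Q<K, forward
Step 1:
                   X          L          J          C
  Initial      2.161    0.01021    0.01471      4.682
  Change    -0.01323     0.0397    0.01323    0.01323
  Equil        2.148    0.04991    0.02794      4.695
  solve Keq expr → x = 0.01323; check Q = 7.5970e-06
Then add 0.0277 M of L.
Step 2:
                   X          L          J          C
  Initial      2.148    0.07761    0.02794      4.695
  Change    0.007404   -0.02221  -0.007404  -0.007404
  Equil        2.155     0.0554    0.02054      4.688
  solve Keq expr → x = -0.007404; check Q = 7.5970e-06

Direction: reverse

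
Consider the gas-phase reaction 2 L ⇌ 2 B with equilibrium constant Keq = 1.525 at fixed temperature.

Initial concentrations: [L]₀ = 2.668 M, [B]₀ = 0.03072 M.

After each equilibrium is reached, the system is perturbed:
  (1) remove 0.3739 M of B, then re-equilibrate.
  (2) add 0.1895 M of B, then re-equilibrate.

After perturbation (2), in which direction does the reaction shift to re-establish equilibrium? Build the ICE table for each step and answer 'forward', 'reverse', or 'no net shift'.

Q₀ = 1.3258e-04 vs Keq = 1.525 ⇒ Q<K, forward
Step 1:
                  L         B
  init        2.668   0.03072
  Δ           -1.46      1.46
  eq          1.208     1.491
  solve Keq expr → x = 0.7302; check Q = 1.525
Then remove 0.3739 M of B.
Step 2:
                  L         B
  init        1.208     1.117
  Δ         -0.1673    0.1673
  eq           1.04     1.285
  solve Keq expr → x = 0.08365; check Q = 1.525
Then add 0.1895 M of B.
Step 3:
                  L         B
  init         1.04     1.474
  Δ         0.08479  -0.08479
  eq          1.125     1.389
  solve Keq expr → x = -0.0424; check Q = 1.525

Direction: reverse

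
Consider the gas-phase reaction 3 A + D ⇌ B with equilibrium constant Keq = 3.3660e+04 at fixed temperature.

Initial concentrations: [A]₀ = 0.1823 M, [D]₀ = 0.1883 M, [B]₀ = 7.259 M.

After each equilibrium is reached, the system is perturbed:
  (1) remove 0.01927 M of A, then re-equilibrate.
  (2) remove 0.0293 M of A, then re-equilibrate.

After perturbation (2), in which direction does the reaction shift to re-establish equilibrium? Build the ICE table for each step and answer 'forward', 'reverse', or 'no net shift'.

Q₀ = 6363 vs Keq = 3.3660e+04 ⇒ Q<K, forward
Step 1:
                   A          D          B
  init        0.1823     0.1883      7.259
  Δ         -0.07264   -0.02421    0.02421
  eq          0.1097     0.1641      7.283
  solve Keq expr → x = 0.02421; check Q = 3.3660e+04
Then remove 0.01927 M of A.
Step 2:
                   A          D          B
  init       0.09039     0.1641      7.283
  Δ          0.01794    0.00598   -0.00598
  eq          0.1083     0.1701      7.277
  solve Keq expr → x = -0.00598; check Q = 3.3660e+04
Then remove 0.0293 M of A.
Step 3:
                   A          D          B
  init       0.07903     0.1701      7.277
  Δ          0.02738   0.009128  -0.009128
  eq          0.1064     0.1792      7.268
  solve Keq expr → x = -0.009128; check Q = 3.3660e+04

Direction: reverse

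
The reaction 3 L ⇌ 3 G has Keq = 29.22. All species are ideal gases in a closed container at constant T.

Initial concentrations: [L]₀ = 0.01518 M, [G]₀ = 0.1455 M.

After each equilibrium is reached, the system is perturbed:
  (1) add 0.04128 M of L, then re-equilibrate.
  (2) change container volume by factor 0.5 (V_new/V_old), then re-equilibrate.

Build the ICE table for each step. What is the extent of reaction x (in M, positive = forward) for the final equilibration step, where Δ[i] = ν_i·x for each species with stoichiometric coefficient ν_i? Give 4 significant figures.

x = 0 M

Q₀ = 880.6 vs Keq = 29.22 ⇒ Q>K, reverse
Step 1:
                  L         G
  Initial   0.01518    0.1455
  Change     0.0242   -0.0242
  Equil     0.03938    0.1213
  solve Keq expr → x = -0.008067; check Q = 29.22
Then add 0.04128 M of L.
Step 2:
                  L         G
  Initial   0.08066    0.1213
  Change   -0.03116   0.03116
  Equil      0.0495    0.1525
  solve Keq expr → x = 0.01039; check Q = 29.22
Then change container volume by factor 0.5 (V_new/V_old).
Step 3:
                  L         G
  Initial     0.099    0.3049
  Change          0         0
  Equil       0.099    0.3049
  solve Keq expr → x = 0; check Q = 29.22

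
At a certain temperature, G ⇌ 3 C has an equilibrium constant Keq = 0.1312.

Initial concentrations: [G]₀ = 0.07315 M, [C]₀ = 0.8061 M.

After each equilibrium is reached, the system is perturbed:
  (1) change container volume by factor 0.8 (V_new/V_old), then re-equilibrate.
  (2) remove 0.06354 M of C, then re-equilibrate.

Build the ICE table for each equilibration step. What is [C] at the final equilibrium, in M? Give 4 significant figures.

[C]_eq = 0.3377 M

Q₀ = 7.161 vs Keq = 0.1312 ⇒ Q>K, reverse
Step 1:
                   G          C
  Initial    0.07315     0.8061
  Change      0.1639    -0.4916
  Equil        0.237     0.3145
  solve Keq expr → x = -0.1639; check Q = 0.1312
Then change container volume by factor 0.8 (V_new/V_old).
Step 2:
                   G          C
  Initial     0.2963     0.3931
  Change      0.0161   -0.04831
  Equil       0.3124     0.3448
  solve Keq expr → x = -0.0161; check Q = 0.1312
Then remove 0.06354 M of C.
Step 3:
                   G          C
  Initial     0.3124     0.2812
  Change    -0.01882    0.05647
  Equil       0.2936     0.3377
  solve Keq expr → x = 0.01882; check Q = 0.1312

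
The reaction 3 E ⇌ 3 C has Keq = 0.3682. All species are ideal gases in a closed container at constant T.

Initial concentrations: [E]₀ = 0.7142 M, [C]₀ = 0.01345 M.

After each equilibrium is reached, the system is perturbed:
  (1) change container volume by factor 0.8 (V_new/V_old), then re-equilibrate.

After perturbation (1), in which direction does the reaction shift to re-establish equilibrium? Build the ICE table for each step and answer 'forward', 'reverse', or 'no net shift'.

Q₀ = 6.6789e-06 vs Keq = 0.3682 ⇒ Q<K, forward
Step 1:
                   E          C
  I           0.7142    0.01345
  C          -0.2903     0.2903
  E           0.4239     0.3038
  solve Keq expr → x = 0.09678; check Q = 0.3682
Then change container volume by factor 0.8 (V_new/V_old).
Step 2:
                   E          C
  I           0.5298     0.3797
  C                0          0
  E           0.5298     0.3797
  solve Keq expr → x = 0; check Q = 0.3682

Direction: no net shift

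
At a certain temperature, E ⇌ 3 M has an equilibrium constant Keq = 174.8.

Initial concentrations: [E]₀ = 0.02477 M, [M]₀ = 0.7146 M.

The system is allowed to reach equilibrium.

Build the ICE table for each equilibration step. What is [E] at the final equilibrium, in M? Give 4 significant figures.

Q₀ = 14.73 vs Keq = 174.8 ⇒ Q<K, forward
Step 1:
                    E           M
  I           0.02477      0.7146
  C          -0.02205     0.06614
  E          0.002723      0.7807
  solve Keq expr → x = 0.02205; check Q = 174.8

[E]_eq = 0.002723 M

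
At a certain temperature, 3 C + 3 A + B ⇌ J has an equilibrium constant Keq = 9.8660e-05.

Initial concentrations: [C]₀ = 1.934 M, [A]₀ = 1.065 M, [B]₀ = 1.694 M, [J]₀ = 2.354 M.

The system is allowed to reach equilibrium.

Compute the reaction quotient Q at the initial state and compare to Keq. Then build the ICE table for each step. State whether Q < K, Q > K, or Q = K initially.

Q₀ = 0.159 vs Keq = 9.8660e-05 ⇒ Q>K, reverse
Step 1:
                   C          A          B          J
  I            1.934      1.065      1.694      2.354
  C            2.738      2.738     0.9125    -0.9125
  E            4.672      3.803      2.607      1.441
  solve Keq expr → x = -0.9125; check Q = 9.8660e-05

Q₀ = 0.159; Q > K (proceeds reverse)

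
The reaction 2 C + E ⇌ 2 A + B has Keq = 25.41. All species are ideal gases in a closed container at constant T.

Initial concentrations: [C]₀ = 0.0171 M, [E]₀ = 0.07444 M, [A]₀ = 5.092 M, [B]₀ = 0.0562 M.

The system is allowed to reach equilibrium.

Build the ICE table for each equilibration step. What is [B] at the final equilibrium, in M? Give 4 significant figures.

[B]_eq = 0.002067 M

Q₀ = 6.6944e+04 vs Keq = 25.41 ⇒ Q>K, reverse
Step 1:
                    C           E           A           B
  Initial      0.0171     0.07444       5.092      0.0562
  Change       0.1083     0.05413     -0.1083    -0.05413
  Equil        0.1254      0.1286       4.984    0.002067
  solve Keq expr → x = -0.05413; check Q = 25.41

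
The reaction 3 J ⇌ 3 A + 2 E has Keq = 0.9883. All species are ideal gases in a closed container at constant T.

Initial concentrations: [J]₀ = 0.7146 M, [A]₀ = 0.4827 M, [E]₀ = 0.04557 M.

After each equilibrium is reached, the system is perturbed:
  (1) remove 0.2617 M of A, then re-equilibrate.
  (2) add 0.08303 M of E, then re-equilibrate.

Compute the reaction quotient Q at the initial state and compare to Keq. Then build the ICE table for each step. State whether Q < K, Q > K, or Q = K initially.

Q₀ = 6.4003e-04; Q < K (proceeds forward)

Q₀ = 6.4003e-04 vs Keq = 0.9883 ⇒ Q<K, forward
Step 1:
                  J         A         E
  init       0.7146    0.4827   0.04557
  Δ         -0.3539    0.3539    0.2359
  eq         0.3607    0.8366    0.2815
  solve Keq expr → x = 0.118; check Q = 0.9883
Then remove 0.2617 M of A.
Step 2:
                  J         A         E
  init       0.3607    0.5749    0.2815
  Δ        -0.06086   0.06086   0.04057
  eq         0.2999    0.6357    0.3221
  solve Keq expr → x = 0.02029; check Q = 0.9883
Then add 0.08303 M of E.
Step 3:
                  J         A         E
  init       0.2999    0.6357    0.4051
  Δ          0.0258   -0.0258   -0.0172
  eq         0.3257    0.6099    0.3879
  solve Keq expr → x = -0.008601; check Q = 0.9883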